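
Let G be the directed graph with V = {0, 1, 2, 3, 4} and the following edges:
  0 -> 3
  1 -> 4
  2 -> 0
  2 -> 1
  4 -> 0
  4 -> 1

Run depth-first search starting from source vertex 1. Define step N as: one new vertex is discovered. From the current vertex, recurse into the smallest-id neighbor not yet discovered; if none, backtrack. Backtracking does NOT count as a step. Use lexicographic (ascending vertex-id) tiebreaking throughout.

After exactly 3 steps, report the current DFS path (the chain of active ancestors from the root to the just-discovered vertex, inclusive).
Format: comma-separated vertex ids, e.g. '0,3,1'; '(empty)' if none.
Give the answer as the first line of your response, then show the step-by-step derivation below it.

1,4,0

step 1: discover 1; path=1; order=1
step 2: discover 4; path=1>4; order=1,4
step 3: discover 0; path=1>4>0; order=1,4,0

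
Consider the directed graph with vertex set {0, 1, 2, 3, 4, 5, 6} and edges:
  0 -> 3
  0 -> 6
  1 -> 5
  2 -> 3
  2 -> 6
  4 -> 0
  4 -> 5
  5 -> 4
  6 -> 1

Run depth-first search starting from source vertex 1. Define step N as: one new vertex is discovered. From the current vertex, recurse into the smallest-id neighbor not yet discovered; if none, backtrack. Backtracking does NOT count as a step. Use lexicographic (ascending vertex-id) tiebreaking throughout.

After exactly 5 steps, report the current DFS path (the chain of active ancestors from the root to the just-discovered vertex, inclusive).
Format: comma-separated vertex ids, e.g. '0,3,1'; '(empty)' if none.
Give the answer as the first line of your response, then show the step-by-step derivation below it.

1,5,4,0,3

step 1: discover 1; path=1; order=1
step 2: discover 5; path=1>5; order=1,5
step 3: discover 4; path=1>5>4; order=1,5,4
step 4: discover 0; path=1>5>4>0; order=1,5,4,0
step 5: discover 3; path=1>5>4>0>3; order=1,5,4,0,3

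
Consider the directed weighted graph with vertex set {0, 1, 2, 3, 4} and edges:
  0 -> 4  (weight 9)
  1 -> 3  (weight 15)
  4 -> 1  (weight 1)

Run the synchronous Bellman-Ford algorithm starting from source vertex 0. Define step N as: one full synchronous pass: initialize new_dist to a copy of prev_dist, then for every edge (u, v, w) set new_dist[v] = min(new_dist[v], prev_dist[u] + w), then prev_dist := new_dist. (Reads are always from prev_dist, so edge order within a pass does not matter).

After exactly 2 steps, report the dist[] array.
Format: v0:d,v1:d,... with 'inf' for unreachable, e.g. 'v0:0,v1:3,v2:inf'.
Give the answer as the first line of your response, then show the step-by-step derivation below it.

v0:0,v1:10,v2:inf,v3:inf,v4:9

step 1: dist = v0:0,v1:inf,v2:inf,v3:inf,v4:9
step 2: dist = v0:0,v1:10,v2:inf,v3:inf,v4:9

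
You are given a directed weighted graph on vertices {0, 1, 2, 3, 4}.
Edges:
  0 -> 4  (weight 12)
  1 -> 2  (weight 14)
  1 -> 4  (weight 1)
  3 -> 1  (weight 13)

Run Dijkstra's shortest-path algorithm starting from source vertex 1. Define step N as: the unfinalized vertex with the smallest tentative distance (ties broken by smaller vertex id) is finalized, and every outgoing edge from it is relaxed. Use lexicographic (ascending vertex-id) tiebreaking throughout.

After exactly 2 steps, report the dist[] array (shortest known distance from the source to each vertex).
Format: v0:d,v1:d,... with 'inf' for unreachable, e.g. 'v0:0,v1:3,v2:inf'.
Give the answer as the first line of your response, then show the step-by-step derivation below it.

v0:inf,v1:0,v2:14,v3:inf,v4:1

step 1: dist = v0:inf,v1:0,v2:14,v3:inf,v4:1
step 2: dist = v0:inf,v1:0,v2:14,v3:inf,v4:1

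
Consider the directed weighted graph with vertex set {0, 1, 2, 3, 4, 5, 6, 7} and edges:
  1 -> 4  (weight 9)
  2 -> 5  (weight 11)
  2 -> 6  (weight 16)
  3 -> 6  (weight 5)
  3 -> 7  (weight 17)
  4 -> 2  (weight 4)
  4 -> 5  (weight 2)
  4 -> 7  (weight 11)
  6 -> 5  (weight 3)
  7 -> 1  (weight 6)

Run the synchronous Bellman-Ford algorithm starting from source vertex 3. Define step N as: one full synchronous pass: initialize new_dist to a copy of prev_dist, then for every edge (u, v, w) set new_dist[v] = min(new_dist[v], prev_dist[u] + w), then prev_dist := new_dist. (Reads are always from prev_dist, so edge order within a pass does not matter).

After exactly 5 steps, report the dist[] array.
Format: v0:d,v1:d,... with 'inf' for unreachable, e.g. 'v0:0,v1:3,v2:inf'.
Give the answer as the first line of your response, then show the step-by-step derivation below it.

v0:inf,v1:23,v2:36,v3:0,v4:32,v5:8,v6:5,v7:17

step 1: dist = v0:inf,v1:inf,v2:inf,v3:0,v4:inf,v5:inf,v6:5,v7:17
step 2: dist = v0:inf,v1:23,v2:inf,v3:0,v4:inf,v5:8,v6:5,v7:17
step 3: dist = v0:inf,v1:23,v2:inf,v3:0,v4:32,v5:8,v6:5,v7:17
step 4: dist = v0:inf,v1:23,v2:36,v3:0,v4:32,v5:8,v6:5,v7:17
step 5: dist = v0:inf,v1:23,v2:36,v3:0,v4:32,v5:8,v6:5,v7:17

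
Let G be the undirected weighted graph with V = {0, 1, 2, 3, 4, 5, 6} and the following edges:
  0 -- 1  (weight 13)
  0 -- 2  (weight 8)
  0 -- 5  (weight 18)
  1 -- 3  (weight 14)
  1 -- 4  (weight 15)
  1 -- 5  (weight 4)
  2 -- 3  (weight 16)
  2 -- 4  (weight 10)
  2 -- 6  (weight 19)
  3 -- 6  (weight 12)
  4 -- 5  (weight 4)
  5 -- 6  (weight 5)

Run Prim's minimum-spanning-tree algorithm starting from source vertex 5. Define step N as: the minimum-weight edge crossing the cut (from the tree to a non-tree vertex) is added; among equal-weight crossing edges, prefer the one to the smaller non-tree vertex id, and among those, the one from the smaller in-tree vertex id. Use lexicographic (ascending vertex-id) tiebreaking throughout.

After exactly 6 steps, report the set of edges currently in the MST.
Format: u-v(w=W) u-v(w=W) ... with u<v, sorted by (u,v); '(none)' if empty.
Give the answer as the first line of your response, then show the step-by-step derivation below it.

0-2(w=8) 1-5(w=4) 2-4(w=10) 3-6(w=12) 4-5(w=4) 5-6(w=5)

step 1: add edge 1-5 (w=4); MST = {1-5(w=4)}
step 2: add edge 4-5 (w=4); MST = {1-5(w=4) 4-5(w=4)}
step 3: add edge 5-6 (w=5); MST = {1-5(w=4) 4-5(w=4) 5-6(w=5)}
step 4: add edge 2-4 (w=10); MST = {1-5(w=4) 2-4(w=10) 4-5(w=4) 5-6(w=5)}
step 5: add edge 0-2 (w=8); MST = {0-2(w=8) 1-5(w=4) 2-4(w=10) 4-5(w=4) 5-6(w=5)}
step 6: add edge 3-6 (w=12); MST = {0-2(w=8) 1-5(w=4) 2-4(w=10) 3-6(w=12) 4-5(w=4) 5-6(w=5)}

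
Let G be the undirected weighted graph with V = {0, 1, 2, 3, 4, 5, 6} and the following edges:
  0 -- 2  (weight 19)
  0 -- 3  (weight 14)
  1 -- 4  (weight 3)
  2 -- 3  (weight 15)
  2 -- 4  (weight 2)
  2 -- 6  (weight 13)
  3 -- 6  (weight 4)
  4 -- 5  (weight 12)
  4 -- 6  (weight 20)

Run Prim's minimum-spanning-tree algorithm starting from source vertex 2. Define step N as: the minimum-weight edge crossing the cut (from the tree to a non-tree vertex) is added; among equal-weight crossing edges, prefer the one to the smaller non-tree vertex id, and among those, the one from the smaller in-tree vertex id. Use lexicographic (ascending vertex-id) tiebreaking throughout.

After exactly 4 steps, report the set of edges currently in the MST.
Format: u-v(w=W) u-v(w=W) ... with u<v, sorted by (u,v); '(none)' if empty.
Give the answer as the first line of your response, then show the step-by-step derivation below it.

1-4(w=3) 2-4(w=2) 2-6(w=13) 4-5(w=12)

step 1: add edge 2-4 (w=2); MST = {2-4(w=2)}
step 2: add edge 1-4 (w=3); MST = {1-4(w=3) 2-4(w=2)}
step 3: add edge 4-5 (w=12); MST = {1-4(w=3) 2-4(w=2) 4-5(w=12)}
step 4: add edge 2-6 (w=13); MST = {1-4(w=3) 2-4(w=2) 2-6(w=13) 4-5(w=12)}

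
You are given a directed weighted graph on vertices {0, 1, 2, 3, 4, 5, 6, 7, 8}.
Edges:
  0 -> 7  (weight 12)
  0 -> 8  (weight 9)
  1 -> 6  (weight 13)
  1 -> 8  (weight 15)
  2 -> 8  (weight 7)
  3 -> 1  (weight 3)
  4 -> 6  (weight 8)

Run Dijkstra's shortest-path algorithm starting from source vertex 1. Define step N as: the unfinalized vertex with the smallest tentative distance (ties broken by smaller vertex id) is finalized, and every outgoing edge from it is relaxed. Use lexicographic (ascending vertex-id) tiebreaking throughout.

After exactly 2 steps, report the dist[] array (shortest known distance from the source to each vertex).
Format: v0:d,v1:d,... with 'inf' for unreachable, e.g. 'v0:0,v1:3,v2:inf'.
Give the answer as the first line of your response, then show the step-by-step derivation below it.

v0:inf,v1:0,v2:inf,v3:inf,v4:inf,v5:inf,v6:13,v7:inf,v8:15

step 1: dist = v0:inf,v1:0,v2:inf,v3:inf,v4:inf,v5:inf,v6:13,v7:inf,v8:15
step 2: dist = v0:inf,v1:0,v2:inf,v3:inf,v4:inf,v5:inf,v6:13,v7:inf,v8:15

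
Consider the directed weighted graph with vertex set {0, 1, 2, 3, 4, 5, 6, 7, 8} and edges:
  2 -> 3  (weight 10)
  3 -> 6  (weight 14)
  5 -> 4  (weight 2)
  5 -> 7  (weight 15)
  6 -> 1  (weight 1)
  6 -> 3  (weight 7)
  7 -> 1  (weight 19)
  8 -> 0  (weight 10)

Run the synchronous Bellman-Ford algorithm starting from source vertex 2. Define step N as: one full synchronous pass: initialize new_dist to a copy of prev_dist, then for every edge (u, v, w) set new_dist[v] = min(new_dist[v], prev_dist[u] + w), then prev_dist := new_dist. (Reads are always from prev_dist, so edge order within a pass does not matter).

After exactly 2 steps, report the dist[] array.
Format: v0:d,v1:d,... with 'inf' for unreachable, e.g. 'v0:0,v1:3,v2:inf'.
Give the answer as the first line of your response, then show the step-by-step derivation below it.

v0:inf,v1:inf,v2:0,v3:10,v4:inf,v5:inf,v6:24,v7:inf,v8:inf

step 1: dist = v0:inf,v1:inf,v2:0,v3:10,v4:inf,v5:inf,v6:inf,v7:inf,v8:inf
step 2: dist = v0:inf,v1:inf,v2:0,v3:10,v4:inf,v5:inf,v6:24,v7:inf,v8:inf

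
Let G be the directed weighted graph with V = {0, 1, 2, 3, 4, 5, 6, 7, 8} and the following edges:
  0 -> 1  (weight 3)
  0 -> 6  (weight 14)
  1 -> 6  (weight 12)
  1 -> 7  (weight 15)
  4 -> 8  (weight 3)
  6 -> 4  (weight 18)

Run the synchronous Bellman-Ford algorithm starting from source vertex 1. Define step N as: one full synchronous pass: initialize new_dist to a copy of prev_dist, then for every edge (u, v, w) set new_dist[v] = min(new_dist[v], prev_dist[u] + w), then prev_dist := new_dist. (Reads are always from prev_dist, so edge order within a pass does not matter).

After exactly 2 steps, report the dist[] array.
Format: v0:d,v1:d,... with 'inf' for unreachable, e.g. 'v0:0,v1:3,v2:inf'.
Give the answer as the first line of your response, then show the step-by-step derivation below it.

v0:inf,v1:0,v2:inf,v3:inf,v4:30,v5:inf,v6:12,v7:15,v8:inf

step 1: dist = v0:inf,v1:0,v2:inf,v3:inf,v4:inf,v5:inf,v6:12,v7:15,v8:inf
step 2: dist = v0:inf,v1:0,v2:inf,v3:inf,v4:30,v5:inf,v6:12,v7:15,v8:inf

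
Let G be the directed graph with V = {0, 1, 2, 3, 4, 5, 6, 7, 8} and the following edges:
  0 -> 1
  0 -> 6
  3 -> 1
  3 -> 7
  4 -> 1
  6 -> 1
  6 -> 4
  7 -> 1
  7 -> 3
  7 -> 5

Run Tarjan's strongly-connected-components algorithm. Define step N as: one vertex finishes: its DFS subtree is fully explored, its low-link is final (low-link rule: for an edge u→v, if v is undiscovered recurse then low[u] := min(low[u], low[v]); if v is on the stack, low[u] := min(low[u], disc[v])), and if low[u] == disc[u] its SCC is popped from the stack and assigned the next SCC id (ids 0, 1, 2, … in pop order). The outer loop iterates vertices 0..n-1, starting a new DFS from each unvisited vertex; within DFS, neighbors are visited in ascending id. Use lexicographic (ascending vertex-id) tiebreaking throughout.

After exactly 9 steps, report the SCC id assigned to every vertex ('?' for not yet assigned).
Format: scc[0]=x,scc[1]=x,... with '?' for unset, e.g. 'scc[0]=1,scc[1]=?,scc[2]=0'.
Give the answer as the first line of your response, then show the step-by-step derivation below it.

scc[0]=3,scc[1]=0,scc[2]=4,scc[3]=6,scc[4]=1,scc[5]=5,scc[6]=2,scc[7]=6,scc[8]=7

step 1: low=(low[0]=0,low[1]=1,low[2]=?,low[3]=?,low[4]=?,low[5]=?,low[6]=?,low[7]=?,low[8]=?); scc=(scc[0]=?,scc[1]=0,scc[2]=?,scc[3]=?,scc[4]=?,scc[5]=?,scc[6]=?,scc[7]=?,scc[8]=?)
step 2: low=(low[0]=0,low[1]=1,low[2]=?,low[3]=?,low[4]=3,low[5]=?,low[6]=2,low[7]=?,low[8]=?); scc=(scc[0]=?,scc[1]=0,scc[2]=?,scc[3]=?,scc[4]=1,scc[5]=?,scc[6]=?,scc[7]=?,scc[8]=?)
step 3: low=(low[0]=0,low[1]=1,low[2]=?,low[3]=?,low[4]=3,low[5]=?,low[6]=2,low[7]=?,low[8]=?); scc=(scc[0]=?,scc[1]=0,scc[2]=?,scc[3]=?,scc[4]=1,scc[5]=?,scc[6]=2,scc[7]=?,scc[8]=?)
step 4: low=(low[0]=0,low[1]=1,low[2]=?,low[3]=?,low[4]=3,low[5]=?,low[6]=2,low[7]=?,low[8]=?); scc=(scc[0]=3,scc[1]=0,scc[2]=?,scc[3]=?,scc[4]=1,scc[5]=?,scc[6]=2,scc[7]=?,scc[8]=?)
step 5: low=(low[0]=0,low[1]=1,low[2]=4,low[3]=?,low[4]=3,low[5]=?,low[6]=2,low[7]=?,low[8]=?); scc=(scc[0]=3,scc[1]=0,scc[2]=4,scc[3]=?,scc[4]=1,scc[5]=?,scc[6]=2,scc[7]=?,scc[8]=?)
step 6: low=(low[0]=0,low[1]=1,low[2]=4,low[3]=5,low[4]=3,low[5]=7,low[6]=2,low[7]=5,low[8]=?); scc=(scc[0]=3,scc[1]=0,scc[2]=4,scc[3]=?,scc[4]=1,scc[5]=5,scc[6]=2,scc[7]=?,scc[8]=?)
step 7: low=(low[0]=0,low[1]=1,low[2]=4,low[3]=5,low[4]=3,low[5]=7,low[6]=2,low[7]=5,low[8]=?); scc=(scc[0]=3,scc[1]=0,scc[2]=4,scc[3]=?,scc[4]=1,scc[5]=5,scc[6]=2,scc[7]=?,scc[8]=?)
step 8: low=(low[0]=0,low[1]=1,low[2]=4,low[3]=5,low[4]=3,low[5]=7,low[6]=2,low[7]=5,low[8]=?); scc=(scc[0]=3,scc[1]=0,scc[2]=4,scc[3]=6,scc[4]=1,scc[5]=5,scc[6]=2,scc[7]=6,scc[8]=?)
step 9: low=(low[0]=0,low[1]=1,low[2]=4,low[3]=5,low[4]=3,low[5]=7,low[6]=2,low[7]=5,low[8]=8); scc=(scc[0]=3,scc[1]=0,scc[2]=4,scc[3]=6,scc[4]=1,scc[5]=5,scc[6]=2,scc[7]=6,scc[8]=7)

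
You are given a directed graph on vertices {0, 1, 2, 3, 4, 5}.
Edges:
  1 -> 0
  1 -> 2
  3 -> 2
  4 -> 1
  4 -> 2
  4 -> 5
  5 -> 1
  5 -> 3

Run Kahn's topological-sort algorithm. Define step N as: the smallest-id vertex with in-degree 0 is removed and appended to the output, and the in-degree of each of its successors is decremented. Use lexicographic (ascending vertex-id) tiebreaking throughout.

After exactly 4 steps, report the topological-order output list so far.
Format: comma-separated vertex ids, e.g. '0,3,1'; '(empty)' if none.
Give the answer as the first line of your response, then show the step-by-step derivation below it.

4,5,1,0

step 1: output 4; order=[4]; indeg=(1,1,2,1,0,0)
step 2: output 5; order=[4,5]; indeg=(1,0,2,0,0,0)
step 3: output 1; order=[4,5,1]; indeg=(0,0,1,0,0,0)
step 4: output 0; order=[4,5,1,0]; indeg=(0,0,1,0,0,0)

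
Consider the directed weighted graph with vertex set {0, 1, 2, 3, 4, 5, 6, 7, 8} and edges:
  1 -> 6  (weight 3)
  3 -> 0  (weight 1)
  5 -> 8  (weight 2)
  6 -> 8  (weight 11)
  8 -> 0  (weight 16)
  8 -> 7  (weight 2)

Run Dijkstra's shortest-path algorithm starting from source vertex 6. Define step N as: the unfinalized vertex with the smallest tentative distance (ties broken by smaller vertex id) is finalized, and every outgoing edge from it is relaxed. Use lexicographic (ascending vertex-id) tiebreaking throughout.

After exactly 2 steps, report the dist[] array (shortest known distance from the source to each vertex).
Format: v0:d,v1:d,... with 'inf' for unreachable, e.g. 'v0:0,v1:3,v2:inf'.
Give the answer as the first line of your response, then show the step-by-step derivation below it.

v0:27,v1:inf,v2:inf,v3:inf,v4:inf,v5:inf,v6:0,v7:13,v8:11

step 1: dist = v0:inf,v1:inf,v2:inf,v3:inf,v4:inf,v5:inf,v6:0,v7:inf,v8:11
step 2: dist = v0:27,v1:inf,v2:inf,v3:inf,v4:inf,v5:inf,v6:0,v7:13,v8:11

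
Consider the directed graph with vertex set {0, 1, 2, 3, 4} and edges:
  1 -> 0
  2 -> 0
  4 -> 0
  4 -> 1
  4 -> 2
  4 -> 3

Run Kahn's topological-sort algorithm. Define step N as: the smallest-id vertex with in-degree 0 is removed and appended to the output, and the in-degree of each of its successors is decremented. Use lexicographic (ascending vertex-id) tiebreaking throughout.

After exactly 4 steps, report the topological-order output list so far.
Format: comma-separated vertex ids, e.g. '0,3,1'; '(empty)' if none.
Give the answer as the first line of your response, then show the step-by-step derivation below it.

4,1,2,0

step 1: output 4; order=[4]; indeg=(2,0,0,0,0)
step 2: output 1; order=[4,1]; indeg=(1,0,0,0,0)
step 3: output 2; order=[4,1,2]; indeg=(0,0,0,0,0)
step 4: output 0; order=[4,1,2,0]; indeg=(0,0,0,0,0)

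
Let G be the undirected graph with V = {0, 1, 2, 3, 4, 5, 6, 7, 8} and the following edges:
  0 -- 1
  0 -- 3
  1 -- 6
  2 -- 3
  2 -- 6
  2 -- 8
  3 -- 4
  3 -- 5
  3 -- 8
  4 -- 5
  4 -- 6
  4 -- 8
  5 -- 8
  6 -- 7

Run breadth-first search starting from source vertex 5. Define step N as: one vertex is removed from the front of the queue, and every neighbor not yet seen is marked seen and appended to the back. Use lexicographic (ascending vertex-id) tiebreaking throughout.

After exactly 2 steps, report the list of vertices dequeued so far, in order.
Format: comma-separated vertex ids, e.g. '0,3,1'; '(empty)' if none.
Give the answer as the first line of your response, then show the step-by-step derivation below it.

5,3

step 1: dequeue 5; queue=[3,4,8]; order=5
step 2: dequeue 3; queue=[4,8,0,2]; order=5,3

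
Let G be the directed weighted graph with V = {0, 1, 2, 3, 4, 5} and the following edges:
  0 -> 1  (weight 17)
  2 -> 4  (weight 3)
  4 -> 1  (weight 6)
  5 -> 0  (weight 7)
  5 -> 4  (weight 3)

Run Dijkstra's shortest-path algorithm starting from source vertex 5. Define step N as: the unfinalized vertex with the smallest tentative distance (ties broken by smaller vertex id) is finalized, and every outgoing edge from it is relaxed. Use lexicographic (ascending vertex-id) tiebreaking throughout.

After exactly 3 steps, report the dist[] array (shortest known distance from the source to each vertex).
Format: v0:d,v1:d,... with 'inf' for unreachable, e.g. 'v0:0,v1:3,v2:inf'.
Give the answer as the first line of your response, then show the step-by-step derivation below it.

v0:7,v1:9,v2:inf,v3:inf,v4:3,v5:0

step 1: dist = v0:7,v1:inf,v2:inf,v3:inf,v4:3,v5:0
step 2: dist = v0:7,v1:9,v2:inf,v3:inf,v4:3,v5:0
step 3: dist = v0:7,v1:9,v2:inf,v3:inf,v4:3,v5:0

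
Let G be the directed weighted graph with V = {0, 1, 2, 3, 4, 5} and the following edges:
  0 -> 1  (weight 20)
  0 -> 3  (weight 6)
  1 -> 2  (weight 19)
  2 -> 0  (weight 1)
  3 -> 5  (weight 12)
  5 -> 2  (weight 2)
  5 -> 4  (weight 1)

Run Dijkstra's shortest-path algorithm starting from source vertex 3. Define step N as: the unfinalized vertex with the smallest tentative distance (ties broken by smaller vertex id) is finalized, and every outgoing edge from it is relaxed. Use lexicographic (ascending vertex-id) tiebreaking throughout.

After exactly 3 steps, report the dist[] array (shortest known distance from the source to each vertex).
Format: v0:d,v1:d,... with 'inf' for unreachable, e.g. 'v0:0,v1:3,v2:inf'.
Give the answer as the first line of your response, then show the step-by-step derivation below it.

v0:inf,v1:inf,v2:14,v3:0,v4:13,v5:12

step 1: dist = v0:inf,v1:inf,v2:inf,v3:0,v4:inf,v5:12
step 2: dist = v0:inf,v1:inf,v2:14,v3:0,v4:13,v5:12
step 3: dist = v0:inf,v1:inf,v2:14,v3:0,v4:13,v5:12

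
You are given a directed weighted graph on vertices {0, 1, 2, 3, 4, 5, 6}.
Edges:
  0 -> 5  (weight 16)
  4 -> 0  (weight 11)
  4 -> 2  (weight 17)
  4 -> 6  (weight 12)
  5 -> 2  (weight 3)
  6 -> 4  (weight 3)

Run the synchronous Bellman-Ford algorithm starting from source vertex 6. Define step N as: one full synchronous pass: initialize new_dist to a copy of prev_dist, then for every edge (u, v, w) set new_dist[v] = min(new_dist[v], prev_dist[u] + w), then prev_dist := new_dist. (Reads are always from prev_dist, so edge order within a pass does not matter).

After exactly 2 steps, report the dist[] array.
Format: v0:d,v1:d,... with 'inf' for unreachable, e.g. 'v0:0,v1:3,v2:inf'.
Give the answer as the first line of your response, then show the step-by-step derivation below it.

v0:14,v1:inf,v2:20,v3:inf,v4:3,v5:inf,v6:0

step 1: dist = v0:inf,v1:inf,v2:inf,v3:inf,v4:3,v5:inf,v6:0
step 2: dist = v0:14,v1:inf,v2:20,v3:inf,v4:3,v5:inf,v6:0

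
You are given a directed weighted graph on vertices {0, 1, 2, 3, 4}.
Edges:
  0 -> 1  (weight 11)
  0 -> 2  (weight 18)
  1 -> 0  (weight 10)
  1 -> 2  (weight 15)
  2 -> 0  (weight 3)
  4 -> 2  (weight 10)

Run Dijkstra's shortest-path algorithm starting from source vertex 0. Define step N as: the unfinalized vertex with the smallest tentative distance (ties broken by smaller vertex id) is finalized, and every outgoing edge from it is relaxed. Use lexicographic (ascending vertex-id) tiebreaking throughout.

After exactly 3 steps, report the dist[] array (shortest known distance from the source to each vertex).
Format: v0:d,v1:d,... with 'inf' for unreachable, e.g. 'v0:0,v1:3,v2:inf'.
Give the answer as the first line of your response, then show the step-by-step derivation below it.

v0:0,v1:11,v2:18,v3:inf,v4:inf

step 1: dist = v0:0,v1:11,v2:18,v3:inf,v4:inf
step 2: dist = v0:0,v1:11,v2:18,v3:inf,v4:inf
step 3: dist = v0:0,v1:11,v2:18,v3:inf,v4:inf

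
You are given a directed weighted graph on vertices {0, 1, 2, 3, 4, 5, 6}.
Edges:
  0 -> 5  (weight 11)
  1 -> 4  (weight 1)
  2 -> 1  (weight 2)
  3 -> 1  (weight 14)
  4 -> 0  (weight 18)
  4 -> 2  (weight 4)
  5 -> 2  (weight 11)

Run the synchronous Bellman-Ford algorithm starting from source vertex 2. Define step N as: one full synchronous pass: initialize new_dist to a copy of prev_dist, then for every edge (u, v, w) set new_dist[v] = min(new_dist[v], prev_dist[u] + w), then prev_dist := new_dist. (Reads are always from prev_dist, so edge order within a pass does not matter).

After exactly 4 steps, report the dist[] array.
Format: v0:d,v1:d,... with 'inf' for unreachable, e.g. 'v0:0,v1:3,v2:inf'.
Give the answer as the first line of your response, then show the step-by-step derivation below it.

v0:21,v1:2,v2:0,v3:inf,v4:3,v5:32,v6:inf

step 1: dist = v0:inf,v1:2,v2:0,v3:inf,v4:inf,v5:inf,v6:inf
step 2: dist = v0:inf,v1:2,v2:0,v3:inf,v4:3,v5:inf,v6:inf
step 3: dist = v0:21,v1:2,v2:0,v3:inf,v4:3,v5:inf,v6:inf
step 4: dist = v0:21,v1:2,v2:0,v3:inf,v4:3,v5:32,v6:inf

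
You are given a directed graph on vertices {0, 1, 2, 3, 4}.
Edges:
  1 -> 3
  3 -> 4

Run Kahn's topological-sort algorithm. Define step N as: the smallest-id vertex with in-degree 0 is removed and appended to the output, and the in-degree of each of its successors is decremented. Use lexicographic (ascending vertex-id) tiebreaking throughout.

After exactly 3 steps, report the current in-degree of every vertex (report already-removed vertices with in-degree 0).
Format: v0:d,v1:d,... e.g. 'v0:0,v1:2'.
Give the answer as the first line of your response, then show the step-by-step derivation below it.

v0:0,v1:0,v2:0,v3:0,v4:1

step 1: output 0; order=[0]; indeg=(0,0,0,1,1)
step 2: output 1; order=[0,1]; indeg=(0,0,0,0,1)
step 3: output 2; order=[0,1,2]; indeg=(0,0,0,0,1)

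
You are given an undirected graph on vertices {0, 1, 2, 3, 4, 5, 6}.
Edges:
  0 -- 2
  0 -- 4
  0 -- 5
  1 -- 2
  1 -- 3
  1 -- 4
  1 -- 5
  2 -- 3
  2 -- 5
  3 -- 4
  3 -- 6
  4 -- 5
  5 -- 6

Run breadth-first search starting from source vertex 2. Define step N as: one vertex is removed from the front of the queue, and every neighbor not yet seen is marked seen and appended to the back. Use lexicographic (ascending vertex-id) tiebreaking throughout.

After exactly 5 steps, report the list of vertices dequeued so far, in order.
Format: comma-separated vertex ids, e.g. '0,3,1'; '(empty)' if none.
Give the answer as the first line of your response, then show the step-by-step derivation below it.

2,0,1,3,5

step 1: dequeue 2; queue=[0,1,3,5]; order=2
step 2: dequeue 0; queue=[1,3,5,4]; order=2,0
step 3: dequeue 1; queue=[3,5,4]; order=2,0,1
step 4: dequeue 3; queue=[5,4,6]; order=2,0,1,3
step 5: dequeue 5; queue=[4,6]; order=2,0,1,3,5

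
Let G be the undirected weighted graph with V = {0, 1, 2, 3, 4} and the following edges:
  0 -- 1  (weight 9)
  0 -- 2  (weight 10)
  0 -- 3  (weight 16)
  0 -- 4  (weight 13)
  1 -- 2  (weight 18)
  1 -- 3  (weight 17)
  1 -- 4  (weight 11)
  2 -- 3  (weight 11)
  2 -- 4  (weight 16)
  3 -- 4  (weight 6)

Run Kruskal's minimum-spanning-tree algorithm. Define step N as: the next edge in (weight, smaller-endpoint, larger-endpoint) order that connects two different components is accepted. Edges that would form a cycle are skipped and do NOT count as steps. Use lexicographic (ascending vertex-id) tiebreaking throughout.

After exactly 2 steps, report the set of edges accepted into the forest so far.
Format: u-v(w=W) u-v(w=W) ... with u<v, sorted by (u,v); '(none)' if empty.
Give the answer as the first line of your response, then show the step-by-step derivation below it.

0-1(w=9) 3-4(w=6)

step 1: add edge 3-4 (w=6); MST = {3-4(w=6)}
step 2: add edge 0-1 (w=9); MST = {0-1(w=9) 3-4(w=6)}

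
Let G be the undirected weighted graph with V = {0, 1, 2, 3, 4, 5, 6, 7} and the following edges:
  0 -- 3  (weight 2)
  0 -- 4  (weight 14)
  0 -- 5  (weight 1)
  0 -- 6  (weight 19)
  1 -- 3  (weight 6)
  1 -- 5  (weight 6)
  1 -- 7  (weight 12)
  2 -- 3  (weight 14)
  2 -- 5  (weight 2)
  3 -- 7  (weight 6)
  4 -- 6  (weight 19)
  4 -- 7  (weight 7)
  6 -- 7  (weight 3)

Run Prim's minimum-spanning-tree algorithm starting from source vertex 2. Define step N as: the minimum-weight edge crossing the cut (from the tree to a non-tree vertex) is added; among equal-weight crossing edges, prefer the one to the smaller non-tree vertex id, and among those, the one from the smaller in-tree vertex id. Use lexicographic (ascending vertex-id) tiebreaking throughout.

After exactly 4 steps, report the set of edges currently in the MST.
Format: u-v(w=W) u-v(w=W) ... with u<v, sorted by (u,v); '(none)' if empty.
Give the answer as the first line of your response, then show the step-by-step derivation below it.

0-3(w=2) 0-5(w=1) 1-3(w=6) 2-5(w=2)

step 1: add edge 2-5 (w=2); MST = {2-5(w=2)}
step 2: add edge 0-5 (w=1); MST = {0-5(w=1) 2-5(w=2)}
step 3: add edge 0-3 (w=2); MST = {0-3(w=2) 0-5(w=1) 2-5(w=2)}
step 4: add edge 1-3 (w=6); MST = {0-3(w=2) 0-5(w=1) 1-3(w=6) 2-5(w=2)}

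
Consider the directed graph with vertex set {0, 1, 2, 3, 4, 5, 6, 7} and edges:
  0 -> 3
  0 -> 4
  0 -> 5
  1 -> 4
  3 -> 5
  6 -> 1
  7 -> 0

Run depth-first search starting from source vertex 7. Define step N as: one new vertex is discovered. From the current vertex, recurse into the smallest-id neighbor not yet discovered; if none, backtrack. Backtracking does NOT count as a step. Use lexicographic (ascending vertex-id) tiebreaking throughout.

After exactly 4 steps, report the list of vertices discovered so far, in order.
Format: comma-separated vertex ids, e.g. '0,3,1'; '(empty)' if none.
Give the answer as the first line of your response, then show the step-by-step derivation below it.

7,0,3,5

step 1: discover 7; path=7; order=7
step 2: discover 0; path=7>0; order=7,0
step 3: discover 3; path=7>0>3; order=7,0,3
step 4: discover 5; path=7>0>3>5; order=7,0,3,5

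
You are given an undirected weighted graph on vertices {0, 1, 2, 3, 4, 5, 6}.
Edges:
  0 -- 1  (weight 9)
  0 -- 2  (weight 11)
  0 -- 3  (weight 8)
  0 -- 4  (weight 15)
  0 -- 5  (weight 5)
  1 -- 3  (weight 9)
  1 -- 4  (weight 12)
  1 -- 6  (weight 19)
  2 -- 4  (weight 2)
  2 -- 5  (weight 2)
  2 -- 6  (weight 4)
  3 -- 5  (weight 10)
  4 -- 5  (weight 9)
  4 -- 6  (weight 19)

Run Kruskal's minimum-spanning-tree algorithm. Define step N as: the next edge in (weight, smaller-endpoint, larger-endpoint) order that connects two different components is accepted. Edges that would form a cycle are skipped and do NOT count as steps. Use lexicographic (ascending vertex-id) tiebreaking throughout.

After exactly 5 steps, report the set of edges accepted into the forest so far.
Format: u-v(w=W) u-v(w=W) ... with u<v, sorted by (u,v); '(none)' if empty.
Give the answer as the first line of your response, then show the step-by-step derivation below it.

0-3(w=8) 0-5(w=5) 2-4(w=2) 2-5(w=2) 2-6(w=4)

step 1: add edge 2-4 (w=2); MST = {2-4(w=2)}
step 2: add edge 2-5 (w=2); MST = {2-4(w=2) 2-5(w=2)}
step 3: add edge 2-6 (w=4); MST = {2-4(w=2) 2-5(w=2) 2-6(w=4)}
step 4: add edge 0-5 (w=5); MST = {0-5(w=5) 2-4(w=2) 2-5(w=2) 2-6(w=4)}
step 5: add edge 0-3 (w=8); MST = {0-3(w=8) 0-5(w=5) 2-4(w=2) 2-5(w=2) 2-6(w=4)}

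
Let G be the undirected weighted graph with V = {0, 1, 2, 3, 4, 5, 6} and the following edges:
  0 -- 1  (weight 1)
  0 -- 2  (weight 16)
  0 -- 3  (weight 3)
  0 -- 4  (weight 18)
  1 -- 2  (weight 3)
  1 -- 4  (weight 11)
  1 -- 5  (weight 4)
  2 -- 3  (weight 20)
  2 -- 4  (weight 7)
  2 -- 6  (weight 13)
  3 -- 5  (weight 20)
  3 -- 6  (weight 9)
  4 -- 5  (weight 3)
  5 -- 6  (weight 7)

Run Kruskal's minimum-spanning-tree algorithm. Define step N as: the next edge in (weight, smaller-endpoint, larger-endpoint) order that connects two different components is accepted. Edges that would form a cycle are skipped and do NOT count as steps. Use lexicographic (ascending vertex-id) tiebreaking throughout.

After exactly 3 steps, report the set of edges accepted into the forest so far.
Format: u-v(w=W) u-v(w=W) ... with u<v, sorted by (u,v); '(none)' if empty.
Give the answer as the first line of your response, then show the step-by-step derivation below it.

0-1(w=1) 0-3(w=3) 1-2(w=3)

step 1: add edge 0-1 (w=1); MST = {0-1(w=1)}
step 2: add edge 0-3 (w=3); MST = {0-1(w=1) 0-3(w=3)}
step 3: add edge 1-2 (w=3); MST = {0-1(w=1) 0-3(w=3) 1-2(w=3)}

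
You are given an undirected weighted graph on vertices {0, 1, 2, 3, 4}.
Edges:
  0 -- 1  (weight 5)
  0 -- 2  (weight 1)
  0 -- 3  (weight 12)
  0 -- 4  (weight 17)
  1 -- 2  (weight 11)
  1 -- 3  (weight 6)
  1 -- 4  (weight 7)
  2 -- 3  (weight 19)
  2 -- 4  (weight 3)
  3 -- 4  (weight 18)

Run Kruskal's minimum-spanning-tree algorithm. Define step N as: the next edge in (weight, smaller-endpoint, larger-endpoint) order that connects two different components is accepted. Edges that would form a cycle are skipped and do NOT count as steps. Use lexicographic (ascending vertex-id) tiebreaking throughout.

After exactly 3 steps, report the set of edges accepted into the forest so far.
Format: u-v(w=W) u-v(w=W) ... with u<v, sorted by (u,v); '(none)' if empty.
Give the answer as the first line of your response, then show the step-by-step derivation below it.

0-1(w=5) 0-2(w=1) 2-4(w=3)

step 1: add edge 0-2 (w=1); MST = {0-2(w=1)}
step 2: add edge 2-4 (w=3); MST = {0-2(w=1) 2-4(w=3)}
step 3: add edge 0-1 (w=5); MST = {0-1(w=5) 0-2(w=1) 2-4(w=3)}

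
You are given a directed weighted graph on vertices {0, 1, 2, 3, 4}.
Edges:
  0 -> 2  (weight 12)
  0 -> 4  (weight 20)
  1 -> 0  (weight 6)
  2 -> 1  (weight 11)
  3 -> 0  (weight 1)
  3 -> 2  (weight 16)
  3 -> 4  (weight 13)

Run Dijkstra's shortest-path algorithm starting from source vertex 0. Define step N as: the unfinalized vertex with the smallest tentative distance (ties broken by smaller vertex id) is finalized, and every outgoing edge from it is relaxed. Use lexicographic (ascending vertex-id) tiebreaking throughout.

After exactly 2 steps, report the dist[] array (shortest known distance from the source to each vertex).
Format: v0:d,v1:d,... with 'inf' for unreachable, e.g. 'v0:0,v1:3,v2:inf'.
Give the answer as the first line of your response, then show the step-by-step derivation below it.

v0:0,v1:23,v2:12,v3:inf,v4:20

step 1: dist = v0:0,v1:inf,v2:12,v3:inf,v4:20
step 2: dist = v0:0,v1:23,v2:12,v3:inf,v4:20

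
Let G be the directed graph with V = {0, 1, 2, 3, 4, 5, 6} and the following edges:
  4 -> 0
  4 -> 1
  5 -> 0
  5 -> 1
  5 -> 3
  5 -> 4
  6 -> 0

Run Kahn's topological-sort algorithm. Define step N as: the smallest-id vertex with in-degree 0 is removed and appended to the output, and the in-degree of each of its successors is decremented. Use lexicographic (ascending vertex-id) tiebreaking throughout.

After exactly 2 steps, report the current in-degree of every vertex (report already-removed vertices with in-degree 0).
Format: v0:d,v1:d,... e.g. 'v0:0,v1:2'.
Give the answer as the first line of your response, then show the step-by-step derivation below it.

v0:2,v1:1,v2:0,v3:0,v4:0,v5:0,v6:0

step 1: output 2; order=[2]; indeg=(3,2,0,1,1,0,0)
step 2: output 5; order=[2,5]; indeg=(2,1,0,0,0,0,0)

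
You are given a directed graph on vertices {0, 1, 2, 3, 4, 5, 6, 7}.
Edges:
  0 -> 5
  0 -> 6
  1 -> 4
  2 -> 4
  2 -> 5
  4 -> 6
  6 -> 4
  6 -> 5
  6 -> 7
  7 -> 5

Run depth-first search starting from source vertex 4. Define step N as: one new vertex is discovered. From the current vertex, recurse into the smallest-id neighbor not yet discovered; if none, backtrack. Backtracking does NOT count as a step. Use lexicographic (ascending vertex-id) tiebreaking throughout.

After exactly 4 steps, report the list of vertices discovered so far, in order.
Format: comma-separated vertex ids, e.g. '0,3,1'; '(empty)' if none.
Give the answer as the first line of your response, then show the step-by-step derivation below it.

4,6,5,7

step 1: discover 4; path=4; order=4
step 2: discover 6; path=4>6; order=4,6
step 3: discover 5; path=4>6>5; order=4,6,5
step 4: discover 7; path=4>6>7; order=4,6,5,7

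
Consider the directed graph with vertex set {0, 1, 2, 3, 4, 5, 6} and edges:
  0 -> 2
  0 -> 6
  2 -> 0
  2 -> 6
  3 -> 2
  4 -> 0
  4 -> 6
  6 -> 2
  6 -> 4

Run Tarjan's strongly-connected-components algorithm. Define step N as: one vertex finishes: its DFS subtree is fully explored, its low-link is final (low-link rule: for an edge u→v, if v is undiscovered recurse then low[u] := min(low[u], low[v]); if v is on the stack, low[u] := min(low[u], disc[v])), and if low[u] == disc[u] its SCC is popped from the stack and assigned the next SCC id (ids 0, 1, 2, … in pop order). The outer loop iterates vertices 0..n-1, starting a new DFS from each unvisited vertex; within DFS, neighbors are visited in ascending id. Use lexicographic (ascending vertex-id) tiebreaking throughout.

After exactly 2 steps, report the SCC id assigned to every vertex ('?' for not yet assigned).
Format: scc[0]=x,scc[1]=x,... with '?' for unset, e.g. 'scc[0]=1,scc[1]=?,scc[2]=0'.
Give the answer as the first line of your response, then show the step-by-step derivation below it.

scc[0]=?,scc[1]=?,scc[2]=?,scc[3]=?,scc[4]=?,scc[5]=?,scc[6]=?

step 1: low=(low[0]=0,low[1]=?,low[2]=0,low[3]=?,low[4]=0,low[5]=?,low[6]=1); scc=(scc[0]=?,scc[1]=?,scc[2]=?,scc[3]=?,scc[4]=?,scc[5]=?,scc[6]=?)
step 2: low=(low[0]=0,low[1]=?,low[2]=0,low[3]=?,low[4]=0,low[5]=?,low[6]=0); scc=(scc[0]=?,scc[1]=?,scc[2]=?,scc[3]=?,scc[4]=?,scc[5]=?,scc[6]=?)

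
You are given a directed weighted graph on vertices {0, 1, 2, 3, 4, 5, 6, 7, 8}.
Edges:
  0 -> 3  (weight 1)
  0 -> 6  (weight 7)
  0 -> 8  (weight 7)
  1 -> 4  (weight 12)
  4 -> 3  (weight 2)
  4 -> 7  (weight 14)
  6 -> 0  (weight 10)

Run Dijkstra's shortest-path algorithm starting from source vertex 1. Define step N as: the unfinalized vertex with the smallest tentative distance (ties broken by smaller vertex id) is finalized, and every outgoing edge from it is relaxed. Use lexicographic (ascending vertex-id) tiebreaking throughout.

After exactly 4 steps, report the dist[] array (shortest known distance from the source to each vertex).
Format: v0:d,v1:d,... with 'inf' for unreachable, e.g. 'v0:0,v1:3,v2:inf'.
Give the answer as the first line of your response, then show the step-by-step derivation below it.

v0:inf,v1:0,v2:inf,v3:14,v4:12,v5:inf,v6:inf,v7:26,v8:inf

step 1: dist = v0:inf,v1:0,v2:inf,v3:inf,v4:12,v5:inf,v6:inf,v7:inf,v8:inf
step 2: dist = v0:inf,v1:0,v2:inf,v3:14,v4:12,v5:inf,v6:inf,v7:26,v8:inf
step 3: dist = v0:inf,v1:0,v2:inf,v3:14,v4:12,v5:inf,v6:inf,v7:26,v8:inf
step 4: dist = v0:inf,v1:0,v2:inf,v3:14,v4:12,v5:inf,v6:inf,v7:26,v8:inf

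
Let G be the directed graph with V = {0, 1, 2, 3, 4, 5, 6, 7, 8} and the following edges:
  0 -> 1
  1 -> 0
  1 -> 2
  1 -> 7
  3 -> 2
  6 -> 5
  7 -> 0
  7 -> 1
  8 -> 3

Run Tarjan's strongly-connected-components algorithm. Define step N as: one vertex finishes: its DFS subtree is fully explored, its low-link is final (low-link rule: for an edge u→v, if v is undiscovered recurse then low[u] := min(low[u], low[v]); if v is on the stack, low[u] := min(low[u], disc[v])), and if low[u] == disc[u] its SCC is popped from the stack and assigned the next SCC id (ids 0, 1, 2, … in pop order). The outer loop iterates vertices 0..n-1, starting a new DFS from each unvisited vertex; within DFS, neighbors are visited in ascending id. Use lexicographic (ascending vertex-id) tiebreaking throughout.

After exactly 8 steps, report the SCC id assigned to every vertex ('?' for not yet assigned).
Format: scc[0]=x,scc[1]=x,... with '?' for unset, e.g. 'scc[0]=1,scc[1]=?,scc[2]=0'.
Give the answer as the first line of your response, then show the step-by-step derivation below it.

scc[0]=1,scc[1]=1,scc[2]=0,scc[3]=2,scc[4]=3,scc[5]=4,scc[6]=5,scc[7]=1,scc[8]=?

step 1: low=(low[0]=0,low[1]=0,low[2]=2,low[3]=?,low[4]=?,low[5]=?,low[6]=?,low[7]=?,low[8]=?); scc=(scc[0]=?,scc[1]=?,scc[2]=0,scc[3]=?,scc[4]=?,scc[5]=?,scc[6]=?,scc[7]=?,scc[8]=?)
step 2: low=(low[0]=0,low[1]=0,low[2]=2,low[3]=?,low[4]=?,low[5]=?,low[6]=?,low[7]=0,low[8]=?); scc=(scc[0]=?,scc[1]=?,scc[2]=0,scc[3]=?,scc[4]=?,scc[5]=?,scc[6]=?,scc[7]=?,scc[8]=?)
step 3: low=(low[0]=0,low[1]=0,low[2]=2,low[3]=?,low[4]=?,low[5]=?,low[6]=?,low[7]=0,low[8]=?); scc=(scc[0]=?,scc[1]=?,scc[2]=0,scc[3]=?,scc[4]=?,scc[5]=?,scc[6]=?,scc[7]=?,scc[8]=?)
step 4: low=(low[0]=0,low[1]=0,low[2]=2,low[3]=?,low[4]=?,low[5]=?,low[6]=?,low[7]=0,low[8]=?); scc=(scc[0]=1,scc[1]=1,scc[2]=0,scc[3]=?,scc[4]=?,scc[5]=?,scc[6]=?,scc[7]=1,scc[8]=?)
step 5: low=(low[0]=0,low[1]=0,low[2]=2,low[3]=4,low[4]=?,low[5]=?,low[6]=?,low[7]=0,low[8]=?); scc=(scc[0]=1,scc[1]=1,scc[2]=0,scc[3]=2,scc[4]=?,scc[5]=?,scc[6]=?,scc[7]=1,scc[8]=?)
step 6: low=(low[0]=0,low[1]=0,low[2]=2,low[3]=4,low[4]=5,low[5]=?,low[6]=?,low[7]=0,low[8]=?); scc=(scc[0]=1,scc[1]=1,scc[2]=0,scc[3]=2,scc[4]=3,scc[5]=?,scc[6]=?,scc[7]=1,scc[8]=?)
step 7: low=(low[0]=0,low[1]=0,low[2]=2,low[3]=4,low[4]=5,low[5]=6,low[6]=?,low[7]=0,low[8]=?); scc=(scc[0]=1,scc[1]=1,scc[2]=0,scc[3]=2,scc[4]=3,scc[5]=4,scc[6]=?,scc[7]=1,scc[8]=?)
step 8: low=(low[0]=0,low[1]=0,low[2]=2,low[3]=4,low[4]=5,low[5]=6,low[6]=7,low[7]=0,low[8]=?); scc=(scc[0]=1,scc[1]=1,scc[2]=0,scc[3]=2,scc[4]=3,scc[5]=4,scc[6]=5,scc[7]=1,scc[8]=?)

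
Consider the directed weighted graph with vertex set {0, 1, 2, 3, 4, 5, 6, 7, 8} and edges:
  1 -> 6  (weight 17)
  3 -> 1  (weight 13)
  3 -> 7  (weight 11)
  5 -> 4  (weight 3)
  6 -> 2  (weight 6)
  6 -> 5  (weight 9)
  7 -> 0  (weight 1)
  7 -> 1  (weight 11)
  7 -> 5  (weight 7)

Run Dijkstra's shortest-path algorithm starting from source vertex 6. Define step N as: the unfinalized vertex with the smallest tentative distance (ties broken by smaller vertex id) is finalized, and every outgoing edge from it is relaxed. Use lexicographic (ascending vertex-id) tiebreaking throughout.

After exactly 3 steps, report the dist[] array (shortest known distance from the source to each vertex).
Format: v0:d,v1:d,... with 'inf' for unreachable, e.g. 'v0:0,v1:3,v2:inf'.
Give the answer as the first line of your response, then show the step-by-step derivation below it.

v0:inf,v1:inf,v2:6,v3:inf,v4:12,v5:9,v6:0,v7:inf,v8:inf

step 1: dist = v0:inf,v1:inf,v2:6,v3:inf,v4:inf,v5:9,v6:0,v7:inf,v8:inf
step 2: dist = v0:inf,v1:inf,v2:6,v3:inf,v4:inf,v5:9,v6:0,v7:inf,v8:inf
step 3: dist = v0:inf,v1:inf,v2:6,v3:inf,v4:12,v5:9,v6:0,v7:inf,v8:inf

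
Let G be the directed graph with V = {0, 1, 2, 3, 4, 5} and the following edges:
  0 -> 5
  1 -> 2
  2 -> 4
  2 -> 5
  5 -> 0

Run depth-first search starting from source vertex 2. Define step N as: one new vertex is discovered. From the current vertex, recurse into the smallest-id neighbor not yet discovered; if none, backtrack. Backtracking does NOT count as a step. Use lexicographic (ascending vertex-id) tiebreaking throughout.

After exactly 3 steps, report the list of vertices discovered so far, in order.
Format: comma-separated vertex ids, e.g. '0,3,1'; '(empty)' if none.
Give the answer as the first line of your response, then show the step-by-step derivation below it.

2,4,5

step 1: discover 2; path=2; order=2
step 2: discover 4; path=2>4; order=2,4
step 3: discover 5; path=2>5; order=2,4,5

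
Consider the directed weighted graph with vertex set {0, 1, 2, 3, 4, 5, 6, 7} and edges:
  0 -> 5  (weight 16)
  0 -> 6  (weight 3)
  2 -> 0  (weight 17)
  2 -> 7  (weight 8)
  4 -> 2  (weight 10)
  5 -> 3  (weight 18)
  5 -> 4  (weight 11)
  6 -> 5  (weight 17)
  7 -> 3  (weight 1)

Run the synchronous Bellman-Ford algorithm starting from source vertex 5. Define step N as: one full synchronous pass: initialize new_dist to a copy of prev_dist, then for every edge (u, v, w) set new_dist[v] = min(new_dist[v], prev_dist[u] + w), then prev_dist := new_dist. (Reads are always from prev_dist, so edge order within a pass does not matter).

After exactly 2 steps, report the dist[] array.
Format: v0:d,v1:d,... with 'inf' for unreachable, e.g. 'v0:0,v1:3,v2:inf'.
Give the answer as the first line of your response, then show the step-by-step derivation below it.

v0:inf,v1:inf,v2:21,v3:18,v4:11,v5:0,v6:inf,v7:inf

step 1: dist = v0:inf,v1:inf,v2:inf,v3:18,v4:11,v5:0,v6:inf,v7:inf
step 2: dist = v0:inf,v1:inf,v2:21,v3:18,v4:11,v5:0,v6:inf,v7:inf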